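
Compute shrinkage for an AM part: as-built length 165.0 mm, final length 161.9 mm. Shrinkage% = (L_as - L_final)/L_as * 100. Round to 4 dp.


Shrinkage = ((165.0-161.9)/165.0)*100 = 1.8788 %


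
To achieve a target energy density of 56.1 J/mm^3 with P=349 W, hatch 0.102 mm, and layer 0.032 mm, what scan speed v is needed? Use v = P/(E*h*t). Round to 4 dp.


v = 349 / (56.1*0.102*0.032) = 1905.954 mm/s


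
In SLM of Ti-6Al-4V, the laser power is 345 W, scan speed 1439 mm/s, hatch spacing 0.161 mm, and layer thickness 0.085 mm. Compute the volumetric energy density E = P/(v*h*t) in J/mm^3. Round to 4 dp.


E = 345 / (1439*0.161*0.085) = 17.5192 J/mm^3


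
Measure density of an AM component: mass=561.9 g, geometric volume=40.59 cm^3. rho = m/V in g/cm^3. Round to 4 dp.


rho = 561.9 / 40.59 = 13.8433 g/cm^3


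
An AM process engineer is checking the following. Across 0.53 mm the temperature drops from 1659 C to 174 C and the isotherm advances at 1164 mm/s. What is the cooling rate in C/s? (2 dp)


G = (1659-174)/0.53 = 2801.88679245 C/mm
CR = 2801.88679245 * 1164 = 3261396.23 C/s


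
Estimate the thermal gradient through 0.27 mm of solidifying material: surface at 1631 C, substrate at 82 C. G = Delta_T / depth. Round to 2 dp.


G = (1631-82)/0.27 = 5737.04 C/mm


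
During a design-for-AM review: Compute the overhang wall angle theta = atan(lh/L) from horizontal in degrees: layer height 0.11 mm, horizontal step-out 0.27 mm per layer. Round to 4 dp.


angle = atan(0.11/0.27) = 22.1663 degrees


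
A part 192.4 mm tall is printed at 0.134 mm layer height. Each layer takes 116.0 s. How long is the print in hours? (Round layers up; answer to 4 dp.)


Layers = ceil(192.4/0.134) = 1436
t = 1436 * 116.0 / 3600 = 46.2711 hrs


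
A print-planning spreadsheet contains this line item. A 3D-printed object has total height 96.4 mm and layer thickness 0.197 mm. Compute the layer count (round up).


Layers = ceil(96.4/0.197) = 490


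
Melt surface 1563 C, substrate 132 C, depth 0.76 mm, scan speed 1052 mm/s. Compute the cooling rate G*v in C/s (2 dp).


G = (1563-132)/0.76 = 1882.89473684 C/mm
CR = 1882.89473684 * 1052 = 1980805.26 C/s


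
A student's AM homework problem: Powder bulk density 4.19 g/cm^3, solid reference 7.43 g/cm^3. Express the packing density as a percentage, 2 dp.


Packing = (4.19/7.43)*100 = 56.39 %


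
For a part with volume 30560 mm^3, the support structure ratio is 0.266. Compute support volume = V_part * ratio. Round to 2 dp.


V_support = 30560 * 0.266 = 8128.96 mm^3


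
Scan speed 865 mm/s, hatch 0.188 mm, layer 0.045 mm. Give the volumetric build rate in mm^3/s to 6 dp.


Rate = 865 * 0.188 * 0.045 = 7.3179 mm^3/s


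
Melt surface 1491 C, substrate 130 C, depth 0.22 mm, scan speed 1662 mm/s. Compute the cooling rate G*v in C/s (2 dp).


G = (1491-130)/0.22 = 6186.36363636 C/mm
CR = 6186.36363636 * 1662 = 10281736.36 C/s


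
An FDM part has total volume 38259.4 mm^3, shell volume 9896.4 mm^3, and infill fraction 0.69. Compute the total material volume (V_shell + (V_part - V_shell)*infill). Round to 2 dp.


V_infill = (38259.4 - 9896.4) * 0.69 = 19570.47
V_total = 9896.4 + 19570.47 = 29466.87 mm^3


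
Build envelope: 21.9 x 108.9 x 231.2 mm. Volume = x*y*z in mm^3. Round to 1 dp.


V = 21.9 * 108.9 * 231.2 = 551391.2 mm^3


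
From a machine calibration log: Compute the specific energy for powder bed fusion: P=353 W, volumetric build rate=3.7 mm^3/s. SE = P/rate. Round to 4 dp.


SE = 353 / 3.7 = 95.4054 J/mm^3


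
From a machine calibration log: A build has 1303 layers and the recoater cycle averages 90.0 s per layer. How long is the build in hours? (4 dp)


t = 1303 * 90.0 / 3600 = 32.575 hrs


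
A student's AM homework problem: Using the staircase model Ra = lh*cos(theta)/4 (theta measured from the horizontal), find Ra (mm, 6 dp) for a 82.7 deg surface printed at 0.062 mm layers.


Ra = 0.062 * cos(82.7) / 4 = 0.00197 mm


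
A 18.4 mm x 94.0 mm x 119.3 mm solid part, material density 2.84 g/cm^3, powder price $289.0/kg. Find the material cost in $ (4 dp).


V = 18.4 * 94.0 * 119.3 = 206341.28 mm^3 = 206.34128 cm^3
Mass = 206.34128 * 2.84 / 1000 = 0.58600924 kg
Cost = 0.58600924 * 289.0 = 169.3567 $


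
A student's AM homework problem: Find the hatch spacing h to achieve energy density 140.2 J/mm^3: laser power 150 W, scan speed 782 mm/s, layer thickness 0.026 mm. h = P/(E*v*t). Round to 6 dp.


h = 150 / (140.2*782*0.026) = 0.052621 mm


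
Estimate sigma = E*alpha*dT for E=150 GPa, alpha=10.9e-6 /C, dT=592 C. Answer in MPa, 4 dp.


sigma = 150*1000 * 10.9e-6 * 592 = 967.92 MPa


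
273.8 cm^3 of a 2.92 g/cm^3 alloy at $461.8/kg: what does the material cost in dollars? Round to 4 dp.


Mass = 273.8*2.92/1000 = 0.799496 kg
Cost = 0.799496 * 461.8 = 369.2073 $


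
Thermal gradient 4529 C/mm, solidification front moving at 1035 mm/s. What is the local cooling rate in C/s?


CR = 4529 * 1035 = 4687515 C/s


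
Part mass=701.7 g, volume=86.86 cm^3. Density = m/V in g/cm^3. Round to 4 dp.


rho = 701.7 / 86.86 = 8.0785 g/cm^3


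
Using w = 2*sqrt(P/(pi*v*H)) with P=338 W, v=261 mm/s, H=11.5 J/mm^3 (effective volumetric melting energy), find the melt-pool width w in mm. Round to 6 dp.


w = 2*sqrt(338/(pi*261*11.5)) = 0.378655 mm


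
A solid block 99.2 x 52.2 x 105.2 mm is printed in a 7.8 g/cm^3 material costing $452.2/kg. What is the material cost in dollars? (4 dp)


V = 99.2 * 52.2 * 105.2 = 544750.848 mm^3 = 544.750848 cm^3
Mass = 544.750848 * 7.8 / 1000 = 4.24905661 kg
Cost = 4.24905661 * 452.2 = 1921.4234 $


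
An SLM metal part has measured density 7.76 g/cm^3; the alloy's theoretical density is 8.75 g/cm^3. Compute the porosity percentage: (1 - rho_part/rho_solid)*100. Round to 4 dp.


Porosity = (1-7.76/8.75)*100 = 11.3143 %


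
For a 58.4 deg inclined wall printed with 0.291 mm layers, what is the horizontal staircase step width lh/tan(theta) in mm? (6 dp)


step = 0.291 / tan(58.4) = 0.179024 mm


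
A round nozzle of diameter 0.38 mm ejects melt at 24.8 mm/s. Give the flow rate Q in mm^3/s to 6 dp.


A = pi*(0.38/2)^2 = 0.11341149 mm^2
Q = 0.11341149 * 24.8 = 2.812605 mm^3/s


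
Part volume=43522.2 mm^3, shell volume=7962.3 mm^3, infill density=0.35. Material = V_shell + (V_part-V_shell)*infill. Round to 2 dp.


V_infill = (43522.2 - 7962.3) * 0.35 = 12445.97
V_total = 7962.3 + 12445.97 = 20408.27 mm^3


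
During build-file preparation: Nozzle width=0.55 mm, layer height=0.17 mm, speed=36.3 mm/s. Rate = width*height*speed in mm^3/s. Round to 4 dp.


Rate = 0.55 * 0.17 * 36.3 = 3.3941 mm^3/s


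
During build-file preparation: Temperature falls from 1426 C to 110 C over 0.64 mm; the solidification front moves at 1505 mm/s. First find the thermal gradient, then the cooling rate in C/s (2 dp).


G = (1426-110)/0.64 = 2056.25 C/mm
CR = 2056.25 * 1505 = 3094656.25 C/s


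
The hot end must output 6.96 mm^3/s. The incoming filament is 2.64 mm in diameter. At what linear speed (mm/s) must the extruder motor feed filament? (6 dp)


A = pi*(2.64/2)^2 = 5.473911
v = 6.96 / 5.473911 = 1.271486 mm/s


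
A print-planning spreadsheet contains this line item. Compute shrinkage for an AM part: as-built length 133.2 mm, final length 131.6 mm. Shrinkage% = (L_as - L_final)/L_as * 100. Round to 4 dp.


Shrinkage = ((133.2-131.6)/133.2)*100 = 1.2012 %


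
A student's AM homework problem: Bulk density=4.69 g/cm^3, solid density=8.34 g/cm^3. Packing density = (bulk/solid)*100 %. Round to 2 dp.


Packing = (4.69/8.34)*100 = 56.24 %


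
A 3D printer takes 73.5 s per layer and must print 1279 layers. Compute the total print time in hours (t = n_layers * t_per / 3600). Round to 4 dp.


t = 1279 * 73.5 / 3600 = 26.1129 hrs


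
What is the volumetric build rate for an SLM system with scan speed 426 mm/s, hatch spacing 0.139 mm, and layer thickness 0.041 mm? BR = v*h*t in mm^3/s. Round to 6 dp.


Rate = 426 * 0.139 * 0.041 = 2.427774 mm^3/s


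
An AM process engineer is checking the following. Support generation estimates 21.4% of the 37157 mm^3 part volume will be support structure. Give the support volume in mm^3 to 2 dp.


V_support = 37157 * 0.214 = 7951.6 mm^3


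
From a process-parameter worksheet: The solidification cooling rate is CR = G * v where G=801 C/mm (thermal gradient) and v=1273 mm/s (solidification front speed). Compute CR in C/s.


CR = 801 * 1273 = 1019673 C/s


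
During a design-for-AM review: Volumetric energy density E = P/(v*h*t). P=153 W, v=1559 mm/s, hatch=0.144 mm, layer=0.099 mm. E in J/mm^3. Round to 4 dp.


E = 153 / (1559*0.144*0.099) = 6.8841 J/mm^3


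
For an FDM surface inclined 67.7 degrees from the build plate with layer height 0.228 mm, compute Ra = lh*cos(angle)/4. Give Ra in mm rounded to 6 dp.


Ra = 0.228 * cos(67.7) / 4 = 0.021629 mm


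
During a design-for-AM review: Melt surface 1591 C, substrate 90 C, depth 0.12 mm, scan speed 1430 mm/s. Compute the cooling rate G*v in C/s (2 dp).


G = (1591-90)/0.12 = 12508.33333333 C/mm
CR = 12508.33333333 * 1430 = 17886916.67 C/s


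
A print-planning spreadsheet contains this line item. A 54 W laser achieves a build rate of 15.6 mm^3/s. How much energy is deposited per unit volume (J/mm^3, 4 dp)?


SE = 54 / 15.6 = 3.4615 J/mm^3


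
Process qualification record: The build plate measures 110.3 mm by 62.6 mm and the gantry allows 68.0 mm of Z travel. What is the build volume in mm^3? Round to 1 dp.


V = 110.3 * 62.6 * 68.0 = 469525.0 mm^3


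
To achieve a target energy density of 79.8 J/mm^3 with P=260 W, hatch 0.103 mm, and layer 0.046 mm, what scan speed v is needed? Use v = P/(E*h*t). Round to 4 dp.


v = 260 / (79.8*0.103*0.046) = 687.6626 mm/s


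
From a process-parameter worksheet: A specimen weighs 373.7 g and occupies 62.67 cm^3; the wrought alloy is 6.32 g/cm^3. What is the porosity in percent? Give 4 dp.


rho_part = 373.7 / 62.67 = 5.96298069 g/cm^3
Porosity = (1 - 5.96298069/6.32)*100 = 5.649 %


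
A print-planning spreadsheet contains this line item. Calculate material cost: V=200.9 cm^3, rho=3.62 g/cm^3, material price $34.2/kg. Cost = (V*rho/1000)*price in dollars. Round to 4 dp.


Mass = 200.9*3.62/1000 = 0.727258 kg
Cost = 0.727258 * 34.2 = 24.8722 $


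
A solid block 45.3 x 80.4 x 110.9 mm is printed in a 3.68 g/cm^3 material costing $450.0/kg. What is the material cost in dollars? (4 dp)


V = 45.3 * 80.4 * 110.9 = 403911.108 mm^3 = 403.911108 cm^3
Mass = 403.911108 * 3.68 / 1000 = 1.48639288 kg
Cost = 1.48639288 * 450.0 = 668.8768 $


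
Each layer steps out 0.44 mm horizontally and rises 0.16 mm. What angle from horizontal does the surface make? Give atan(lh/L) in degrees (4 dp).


angle = atan(0.16/0.44) = 19.9831 degrees


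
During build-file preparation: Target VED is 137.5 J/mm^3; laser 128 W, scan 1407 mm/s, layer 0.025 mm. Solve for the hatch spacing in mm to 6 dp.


h = 128 / (137.5*1407*0.025) = 0.026465 mm


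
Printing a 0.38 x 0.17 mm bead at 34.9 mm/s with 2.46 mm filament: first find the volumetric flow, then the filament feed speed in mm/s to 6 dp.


Q = 0.38 * 0.17 * 34.9 = 2.25454 mm^3/s
A_fil = pi*(2.46/2)^2 = 4.75291553 mm^2
v_feed = 2.25454 / 4.75291553 = 0.474349 mm/s


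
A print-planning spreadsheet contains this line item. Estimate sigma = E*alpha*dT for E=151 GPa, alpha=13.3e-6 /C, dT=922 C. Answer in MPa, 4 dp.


sigma = 151*1000 * 13.3e-6 * 922 = 1851.6526 MPa


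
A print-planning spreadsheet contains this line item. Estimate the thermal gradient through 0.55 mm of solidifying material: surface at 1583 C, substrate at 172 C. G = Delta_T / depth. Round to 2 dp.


G = (1583-172)/0.55 = 2565.45 C/mm


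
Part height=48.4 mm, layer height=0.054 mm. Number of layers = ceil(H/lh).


Layers = ceil(48.4/0.054) = 897


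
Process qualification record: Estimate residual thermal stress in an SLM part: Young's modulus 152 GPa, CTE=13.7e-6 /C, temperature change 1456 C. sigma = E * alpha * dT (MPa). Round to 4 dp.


sigma = 152*1000 * 13.7e-6 * 1456 = 3031.9744 MPa


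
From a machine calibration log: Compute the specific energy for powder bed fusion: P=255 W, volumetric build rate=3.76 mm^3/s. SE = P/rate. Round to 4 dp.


SE = 255 / 3.76 = 67.8191 J/mm^3


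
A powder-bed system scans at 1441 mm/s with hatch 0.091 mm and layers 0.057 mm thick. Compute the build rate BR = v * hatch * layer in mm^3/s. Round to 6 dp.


Rate = 1441 * 0.091 * 0.057 = 7.474467 mm^3/s


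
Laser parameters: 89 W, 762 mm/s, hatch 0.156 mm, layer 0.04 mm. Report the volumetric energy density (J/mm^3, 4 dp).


E = 89 / (762*0.156*0.04) = 18.7176 J/mm^3


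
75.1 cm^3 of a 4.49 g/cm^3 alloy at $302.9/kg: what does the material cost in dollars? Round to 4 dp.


Mass = 75.1*4.49/1000 = 0.337199 kg
Cost = 0.337199 * 302.9 = 102.1376 $


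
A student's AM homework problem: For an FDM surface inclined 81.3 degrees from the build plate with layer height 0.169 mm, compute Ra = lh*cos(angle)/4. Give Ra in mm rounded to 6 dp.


Ra = 0.169 * cos(81.3) / 4 = 0.006391 mm


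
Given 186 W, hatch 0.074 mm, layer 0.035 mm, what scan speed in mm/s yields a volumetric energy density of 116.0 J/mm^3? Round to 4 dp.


v = 186 / (116.0*0.074*0.035) = 619.092 mm/s


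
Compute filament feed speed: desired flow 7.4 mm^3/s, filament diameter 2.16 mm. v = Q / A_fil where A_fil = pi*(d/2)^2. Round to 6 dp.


A = pi*(2.16/2)^2 = 3.664354
v = 7.4 / 3.664354 = 2.019456 mm/s


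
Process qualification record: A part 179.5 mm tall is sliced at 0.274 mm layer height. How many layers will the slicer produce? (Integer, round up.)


Layers = ceil(179.5/0.274) = 656


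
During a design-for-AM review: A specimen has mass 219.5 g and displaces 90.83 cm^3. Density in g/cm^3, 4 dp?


rho = 219.5 / 90.83 = 2.4166 g/cm^3


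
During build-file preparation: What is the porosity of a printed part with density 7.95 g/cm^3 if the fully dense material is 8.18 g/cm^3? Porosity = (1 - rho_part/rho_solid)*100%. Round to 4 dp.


Porosity = (1-7.95/8.18)*100 = 2.8117 %


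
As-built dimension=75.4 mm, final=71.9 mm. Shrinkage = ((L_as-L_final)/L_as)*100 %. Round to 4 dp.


Shrinkage = ((75.4-71.9)/75.4)*100 = 4.6419 %


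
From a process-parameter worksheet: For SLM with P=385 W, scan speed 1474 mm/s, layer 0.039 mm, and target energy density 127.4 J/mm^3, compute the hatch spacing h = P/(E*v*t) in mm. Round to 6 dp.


h = 385 / (127.4*1474*0.039) = 0.052569 mm


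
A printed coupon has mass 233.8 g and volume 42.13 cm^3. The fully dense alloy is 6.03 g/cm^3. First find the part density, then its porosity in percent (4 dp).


rho_part = 233.8 / 42.13 = 5.54948967 g/cm^3
Porosity = (1 - 5.54948967/6.03)*100 = 7.9687 %


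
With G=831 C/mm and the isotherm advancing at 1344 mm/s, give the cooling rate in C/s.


CR = 831 * 1344 = 1116864 C/s


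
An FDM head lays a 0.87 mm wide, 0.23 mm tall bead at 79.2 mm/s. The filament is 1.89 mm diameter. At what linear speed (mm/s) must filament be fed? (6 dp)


Q = 0.87 * 0.23 * 79.2 = 15.84792 mm^3/s
A_fil = pi*(1.89/2)^2 = 2.80552078 mm^2
v_feed = 15.84792 / 2.80552078 = 5.648834 mm/s


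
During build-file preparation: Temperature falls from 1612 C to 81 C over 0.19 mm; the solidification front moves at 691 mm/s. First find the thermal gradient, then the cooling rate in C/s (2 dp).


G = (1612-81)/0.19 = 8057.89473684 C/mm
CR = 8057.89473684 * 691 = 5568005.26 C/s


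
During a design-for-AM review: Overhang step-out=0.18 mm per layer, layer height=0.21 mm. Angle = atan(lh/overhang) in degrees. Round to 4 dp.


angle = atan(0.21/0.18) = 49.3987 degrees


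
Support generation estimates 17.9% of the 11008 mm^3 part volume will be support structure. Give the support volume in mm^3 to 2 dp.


V_support = 11008 * 0.179 = 1970.43 mm^3


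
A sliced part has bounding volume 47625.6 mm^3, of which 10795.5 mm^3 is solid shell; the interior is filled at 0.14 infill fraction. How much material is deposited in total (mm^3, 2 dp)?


V_infill = (47625.6 - 10795.5) * 0.14 = 5156.21
V_total = 10795.5 + 5156.21 = 15951.71 mm^3


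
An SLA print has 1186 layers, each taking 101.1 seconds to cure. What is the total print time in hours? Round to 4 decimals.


t = 1186 * 101.1 / 3600 = 33.3068 hrs


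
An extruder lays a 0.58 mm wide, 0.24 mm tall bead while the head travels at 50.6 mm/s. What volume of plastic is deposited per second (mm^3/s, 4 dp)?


Rate = 0.58 * 0.24 * 50.6 = 7.0435 mm^3/s


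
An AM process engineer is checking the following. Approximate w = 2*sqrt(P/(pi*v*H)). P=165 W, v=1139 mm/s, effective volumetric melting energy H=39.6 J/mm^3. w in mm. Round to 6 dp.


w = 2*sqrt(165/(pi*1139*39.6)) = 0.068248 mm


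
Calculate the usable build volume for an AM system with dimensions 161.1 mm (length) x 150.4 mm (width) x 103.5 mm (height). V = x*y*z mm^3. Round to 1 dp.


V = 161.1 * 150.4 * 103.5 = 2507747.0 mm^3


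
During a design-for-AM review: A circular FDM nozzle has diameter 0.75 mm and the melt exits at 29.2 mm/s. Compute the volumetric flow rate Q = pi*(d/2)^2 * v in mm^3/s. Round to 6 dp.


A = pi*(0.75/2)^2 = 0.44178647 mm^2
Q = 0.44178647 * 29.2 = 12.900165 mm^3/s


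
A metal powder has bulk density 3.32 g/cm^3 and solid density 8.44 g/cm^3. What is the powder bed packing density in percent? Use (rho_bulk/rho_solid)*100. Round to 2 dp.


Packing = (3.32/8.44)*100 = 39.34 %


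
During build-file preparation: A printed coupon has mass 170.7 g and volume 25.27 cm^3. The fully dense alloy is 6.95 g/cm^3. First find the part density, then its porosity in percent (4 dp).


rho_part = 170.7 / 25.27 = 6.75504551 g/cm^3
Porosity = (1 - 6.75504551/6.95)*100 = 2.8051 %


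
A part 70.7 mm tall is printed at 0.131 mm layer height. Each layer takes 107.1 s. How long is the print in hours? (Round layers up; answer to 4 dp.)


Layers = ceil(70.7/0.131) = 540
t = 540 * 107.1 / 3600 = 16.065 hrs


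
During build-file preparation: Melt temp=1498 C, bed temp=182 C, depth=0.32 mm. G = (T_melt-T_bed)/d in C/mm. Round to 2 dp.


G = (1498-182)/0.32 = 4112.5 C/mm


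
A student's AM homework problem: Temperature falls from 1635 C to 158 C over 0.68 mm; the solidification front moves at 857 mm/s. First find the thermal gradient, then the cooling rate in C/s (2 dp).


G = (1635-158)/0.68 = 2172.05882353 C/mm
CR = 2172.05882353 * 857 = 1861454.41 C/s


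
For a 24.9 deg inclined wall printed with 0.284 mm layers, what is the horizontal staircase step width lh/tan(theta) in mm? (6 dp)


step = 0.284 / tan(24.9) = 0.611826 mm


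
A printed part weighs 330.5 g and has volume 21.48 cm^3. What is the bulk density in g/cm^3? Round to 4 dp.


rho = 330.5 / 21.48 = 15.3864 g/cm^3


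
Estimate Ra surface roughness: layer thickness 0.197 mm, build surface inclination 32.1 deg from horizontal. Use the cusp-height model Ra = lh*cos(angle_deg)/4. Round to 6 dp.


Ra = 0.197 * cos(32.1) / 4 = 0.041721 mm


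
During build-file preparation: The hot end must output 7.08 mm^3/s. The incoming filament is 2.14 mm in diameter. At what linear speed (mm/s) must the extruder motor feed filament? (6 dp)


A = pi*(2.14/2)^2 = 3.596809
v = 7.08 / 3.596809 = 1.968411 mm/s


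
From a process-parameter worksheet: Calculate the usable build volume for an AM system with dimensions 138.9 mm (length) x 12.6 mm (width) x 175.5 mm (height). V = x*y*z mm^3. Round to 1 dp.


V = 138.9 * 12.6 * 175.5 = 307149.6 mm^3


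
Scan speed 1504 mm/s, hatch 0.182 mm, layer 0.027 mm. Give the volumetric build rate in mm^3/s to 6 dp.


Rate = 1504 * 0.182 * 0.027 = 7.390656 mm^3/s


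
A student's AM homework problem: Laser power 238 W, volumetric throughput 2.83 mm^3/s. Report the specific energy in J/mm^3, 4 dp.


SE = 238 / 2.83 = 84.0989 J/mm^3


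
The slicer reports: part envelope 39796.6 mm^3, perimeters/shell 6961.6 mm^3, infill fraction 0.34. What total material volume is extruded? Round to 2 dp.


V_infill = (39796.6 - 6961.6) * 0.34 = 11163.9
V_total = 6961.6 + 11163.9 = 18125.5 mm^3


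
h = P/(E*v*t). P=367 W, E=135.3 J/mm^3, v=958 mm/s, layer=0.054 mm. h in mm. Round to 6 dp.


h = 367 / (135.3*958*0.054) = 0.052434 mm


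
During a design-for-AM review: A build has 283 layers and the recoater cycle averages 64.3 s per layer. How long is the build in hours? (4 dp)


t = 283 * 64.3 / 3600 = 5.0547 hrs


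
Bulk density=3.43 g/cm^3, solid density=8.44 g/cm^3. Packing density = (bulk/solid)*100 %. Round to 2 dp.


Packing = (3.43/8.44)*100 = 40.64 %


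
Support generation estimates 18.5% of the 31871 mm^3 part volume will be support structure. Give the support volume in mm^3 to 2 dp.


V_support = 31871 * 0.185 = 5896.14 mm^3


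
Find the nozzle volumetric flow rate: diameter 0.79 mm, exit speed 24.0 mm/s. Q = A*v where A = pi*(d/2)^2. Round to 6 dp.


A = pi*(0.79/2)^2 = 0.49016699 mm^2
Q = 0.49016699 * 24.0 = 11.764008 mm^3/s


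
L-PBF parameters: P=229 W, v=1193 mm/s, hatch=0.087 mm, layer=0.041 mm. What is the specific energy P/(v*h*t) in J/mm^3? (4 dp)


Build rate = 1193 * 0.087 * 0.041 = 4.255431 mm^3/s
SE = 229 / 4.255431 = 53.8136 J/mm^3


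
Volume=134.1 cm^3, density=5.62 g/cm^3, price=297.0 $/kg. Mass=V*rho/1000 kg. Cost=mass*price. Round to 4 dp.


Mass = 134.1*5.62/1000 = 0.753642 kg
Cost = 0.753642 * 297.0 = 223.8317 $


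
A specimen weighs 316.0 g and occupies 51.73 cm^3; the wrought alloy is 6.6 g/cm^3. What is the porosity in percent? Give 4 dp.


rho_part = 316.0 / 51.73 = 6.10864102 g/cm^3
Porosity = (1 - 6.10864102/6.6)*100 = 7.4448 %


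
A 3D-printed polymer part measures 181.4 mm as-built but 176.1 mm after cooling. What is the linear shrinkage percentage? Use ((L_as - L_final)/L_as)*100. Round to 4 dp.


Shrinkage = ((181.4-176.1)/181.4)*100 = 2.9217 %


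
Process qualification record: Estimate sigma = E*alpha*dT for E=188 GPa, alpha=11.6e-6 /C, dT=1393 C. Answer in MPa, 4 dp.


sigma = 188*1000 * 11.6e-6 * 1393 = 3037.8544 MPa


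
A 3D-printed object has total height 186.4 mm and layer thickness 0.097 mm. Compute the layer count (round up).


Layers = ceil(186.4/0.097) = 1922


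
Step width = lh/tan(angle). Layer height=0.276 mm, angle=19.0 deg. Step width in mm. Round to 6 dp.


step = 0.276 / tan(19.0) = 0.801562 mm


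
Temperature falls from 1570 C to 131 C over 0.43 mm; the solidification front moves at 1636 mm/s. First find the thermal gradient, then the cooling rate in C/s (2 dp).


G = (1570-131)/0.43 = 3346.51162791 C/mm
CR = 3346.51162791 * 1636 = 5474893.02 C/s


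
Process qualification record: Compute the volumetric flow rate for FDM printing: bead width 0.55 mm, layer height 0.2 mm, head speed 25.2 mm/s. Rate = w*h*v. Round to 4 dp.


Rate = 0.55 * 0.2 * 25.2 = 2.772 mm^3/s


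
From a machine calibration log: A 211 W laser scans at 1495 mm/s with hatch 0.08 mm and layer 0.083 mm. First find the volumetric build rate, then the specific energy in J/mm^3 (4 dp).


Build rate = 1495 * 0.08 * 0.083 = 9.9268 mm^3/s
SE = 211 / 9.9268 = 21.2556 J/mm^3


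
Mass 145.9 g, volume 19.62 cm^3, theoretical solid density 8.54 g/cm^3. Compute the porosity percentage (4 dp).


rho_part = 145.9 / 19.62 = 7.4362895 g/cm^3
Porosity = (1 - 7.4362895/8.54)*100 = 12.924 %


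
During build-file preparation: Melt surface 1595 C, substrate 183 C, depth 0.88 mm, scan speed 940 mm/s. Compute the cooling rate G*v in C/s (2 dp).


G = (1595-183)/0.88 = 1604.54545455 C/mm
CR = 1604.54545455 * 940 = 1508272.73 C/s


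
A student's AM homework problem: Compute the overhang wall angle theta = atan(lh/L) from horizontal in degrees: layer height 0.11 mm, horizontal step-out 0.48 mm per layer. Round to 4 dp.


angle = atan(0.11/0.48) = 12.9074 degrees


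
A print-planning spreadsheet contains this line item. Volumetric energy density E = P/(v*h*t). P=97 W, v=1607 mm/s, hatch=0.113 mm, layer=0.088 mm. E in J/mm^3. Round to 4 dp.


E = 97 / (1607*0.113*0.088) = 6.0701 J/mm^3


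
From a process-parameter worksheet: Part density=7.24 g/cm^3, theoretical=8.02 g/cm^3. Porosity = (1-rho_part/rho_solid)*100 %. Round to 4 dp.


Porosity = (1-7.24/8.02)*100 = 9.7257 %


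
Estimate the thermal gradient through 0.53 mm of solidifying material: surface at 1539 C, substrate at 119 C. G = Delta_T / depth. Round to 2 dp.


G = (1539-119)/0.53 = 2679.25 C/mm


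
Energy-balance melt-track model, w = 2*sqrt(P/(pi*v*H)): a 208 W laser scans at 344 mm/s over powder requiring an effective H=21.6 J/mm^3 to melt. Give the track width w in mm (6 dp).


w = 2*sqrt(208/(pi*344*21.6)) = 0.188791 mm


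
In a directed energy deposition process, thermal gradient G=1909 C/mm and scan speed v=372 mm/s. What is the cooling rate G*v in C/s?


CR = 1909 * 372 = 710148 C/s


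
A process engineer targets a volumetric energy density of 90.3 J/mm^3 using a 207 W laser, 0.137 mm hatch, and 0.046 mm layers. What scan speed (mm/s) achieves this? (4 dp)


v = 207 / (90.3*0.137*0.046) = 363.751 mm/s


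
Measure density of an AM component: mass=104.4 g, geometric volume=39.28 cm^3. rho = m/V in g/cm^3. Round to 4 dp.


rho = 104.4 / 39.28 = 2.6578 g/cm^3


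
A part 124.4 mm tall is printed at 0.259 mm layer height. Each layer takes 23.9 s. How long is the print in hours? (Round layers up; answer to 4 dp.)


Layers = ceil(124.4/0.259) = 481
t = 481 * 23.9 / 3600 = 3.1933 hrs


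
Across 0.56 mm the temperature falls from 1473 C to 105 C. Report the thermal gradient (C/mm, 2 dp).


G = (1473-105)/0.56 = 2442.86 C/mm


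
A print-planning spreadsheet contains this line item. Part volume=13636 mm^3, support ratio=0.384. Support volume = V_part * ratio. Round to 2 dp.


V_support = 13636 * 0.384 = 5236.22 mm^3


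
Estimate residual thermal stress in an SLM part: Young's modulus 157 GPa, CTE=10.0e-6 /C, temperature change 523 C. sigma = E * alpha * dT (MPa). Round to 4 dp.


sigma = 157*1000 * 10.0e-6 * 523 = 821.11 MPa


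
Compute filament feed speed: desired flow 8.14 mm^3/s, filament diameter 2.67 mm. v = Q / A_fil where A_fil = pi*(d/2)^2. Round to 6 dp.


A = pi*(2.67/2)^2 = 5.599025
v = 8.14 / 5.599025 = 1.453825 mm/s


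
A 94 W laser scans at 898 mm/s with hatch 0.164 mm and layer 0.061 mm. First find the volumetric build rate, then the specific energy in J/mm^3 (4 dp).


Build rate = 898 * 0.164 * 0.061 = 8.983592 mm^3/s
SE = 94 / 8.983592 = 10.4635 J/mm^3


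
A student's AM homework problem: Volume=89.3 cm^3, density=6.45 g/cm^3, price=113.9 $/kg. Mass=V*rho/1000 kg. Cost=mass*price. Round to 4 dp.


Mass = 89.3*6.45/1000 = 0.575985 kg
Cost = 0.575985 * 113.9 = 65.6047 $


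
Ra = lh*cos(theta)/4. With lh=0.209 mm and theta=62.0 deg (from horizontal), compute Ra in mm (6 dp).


Ra = 0.209 * cos(62.0) / 4 = 0.02453 mm


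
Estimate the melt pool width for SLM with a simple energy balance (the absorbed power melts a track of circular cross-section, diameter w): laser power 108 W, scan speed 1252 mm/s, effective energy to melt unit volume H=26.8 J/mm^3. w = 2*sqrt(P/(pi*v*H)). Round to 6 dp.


w = 2*sqrt(108/(pi*1252*26.8)) = 0.064017 mm


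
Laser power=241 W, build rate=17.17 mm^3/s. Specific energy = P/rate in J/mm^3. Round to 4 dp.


SE = 241 / 17.17 = 14.0361 J/mm^3


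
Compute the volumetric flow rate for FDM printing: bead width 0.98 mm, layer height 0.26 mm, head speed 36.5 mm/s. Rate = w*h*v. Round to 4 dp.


Rate = 0.98 * 0.26 * 36.5 = 9.3002 mm^3/s


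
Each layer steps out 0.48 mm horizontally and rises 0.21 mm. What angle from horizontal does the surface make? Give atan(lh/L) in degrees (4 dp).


angle = atan(0.21/0.48) = 23.6294 degrees


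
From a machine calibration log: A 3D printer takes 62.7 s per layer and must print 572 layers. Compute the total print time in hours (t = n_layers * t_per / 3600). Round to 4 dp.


t = 572 * 62.7 / 3600 = 9.9623 hrs


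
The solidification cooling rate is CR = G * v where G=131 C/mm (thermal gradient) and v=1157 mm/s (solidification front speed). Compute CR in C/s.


CR = 131 * 1157 = 151567 C/s


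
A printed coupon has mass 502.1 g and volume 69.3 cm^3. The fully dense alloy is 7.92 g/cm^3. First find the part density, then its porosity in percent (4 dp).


rho_part = 502.1 / 69.3 = 7.24531025 g/cm^3
Porosity = (1 - 7.24531025/7.92)*100 = 8.5188 %


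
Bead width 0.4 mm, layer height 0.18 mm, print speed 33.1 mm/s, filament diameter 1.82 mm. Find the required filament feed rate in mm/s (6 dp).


Q = 0.4 * 0.18 * 33.1 = 2.3832 mm^3/s
A_fil = pi*(1.82/2)^2 = 2.60155288 mm^2
v_feed = 2.3832 / 2.60155288 = 0.916068 mm/s


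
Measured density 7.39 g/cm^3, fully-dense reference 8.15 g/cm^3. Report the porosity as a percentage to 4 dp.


Porosity = (1-7.39/8.15)*100 = 9.3252 %


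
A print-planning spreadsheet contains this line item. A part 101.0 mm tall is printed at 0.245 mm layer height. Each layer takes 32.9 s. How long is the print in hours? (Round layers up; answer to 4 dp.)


Layers = ceil(101.0/0.245) = 413
t = 413 * 32.9 / 3600 = 3.7744 hrs


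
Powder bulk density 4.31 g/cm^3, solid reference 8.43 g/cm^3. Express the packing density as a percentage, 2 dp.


Packing = (4.31/8.43)*100 = 51.13 %


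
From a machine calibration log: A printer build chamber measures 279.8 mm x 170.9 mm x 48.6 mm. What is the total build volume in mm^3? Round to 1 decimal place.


V = 279.8 * 170.9 * 48.6 = 2323946.1 mm^3


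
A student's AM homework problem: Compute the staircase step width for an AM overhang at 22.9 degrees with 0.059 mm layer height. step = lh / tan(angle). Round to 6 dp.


step = 0.059 / tan(22.9) = 0.139673 mm


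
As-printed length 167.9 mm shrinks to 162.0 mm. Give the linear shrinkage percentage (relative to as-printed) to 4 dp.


Shrinkage = ((167.9-162.0)/167.9)*100 = 3.514 %


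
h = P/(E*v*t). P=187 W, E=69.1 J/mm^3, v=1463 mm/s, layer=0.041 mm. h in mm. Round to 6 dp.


h = 187 / (69.1*1463*0.041) = 0.045116 mm


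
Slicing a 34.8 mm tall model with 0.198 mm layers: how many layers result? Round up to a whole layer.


Layers = ceil(34.8/0.198) = 176


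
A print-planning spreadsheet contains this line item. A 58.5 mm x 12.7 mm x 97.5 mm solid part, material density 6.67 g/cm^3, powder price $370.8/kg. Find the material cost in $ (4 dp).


V = 58.5 * 12.7 * 97.5 = 72437.625 mm^3 = 72.437625 cm^3
Mass = 72.437625 * 6.67 / 1000 = 0.48315896 kg
Cost = 0.48315896 * 370.8 = 179.1553 $


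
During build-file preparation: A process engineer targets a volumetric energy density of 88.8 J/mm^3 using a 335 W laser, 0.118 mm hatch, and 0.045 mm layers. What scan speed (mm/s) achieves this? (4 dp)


v = 335 / (88.8*0.118*0.045) = 710.4562 mm/s


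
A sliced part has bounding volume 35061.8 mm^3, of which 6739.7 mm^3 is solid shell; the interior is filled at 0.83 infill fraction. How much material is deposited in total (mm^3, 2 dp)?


V_infill = (35061.8 - 6739.7) * 0.83 = 23507.34
V_total = 6739.7 + 23507.34 = 30247.04 mm^3


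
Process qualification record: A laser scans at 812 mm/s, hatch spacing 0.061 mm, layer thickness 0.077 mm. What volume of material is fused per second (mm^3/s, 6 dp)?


Rate = 812 * 0.061 * 0.077 = 3.813964 mm^3/s


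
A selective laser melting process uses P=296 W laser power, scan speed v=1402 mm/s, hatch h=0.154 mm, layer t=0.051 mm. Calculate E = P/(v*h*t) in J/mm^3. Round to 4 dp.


E = 296 / (1402*0.154*0.051) = 26.8815 J/mm^3


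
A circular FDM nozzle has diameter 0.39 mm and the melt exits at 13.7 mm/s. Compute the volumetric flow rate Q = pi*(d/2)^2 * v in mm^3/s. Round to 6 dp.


A = pi*(0.39/2)^2 = 0.11945906 mm^2
Q = 0.11945906 * 13.7 = 1.636589 mm^3/s


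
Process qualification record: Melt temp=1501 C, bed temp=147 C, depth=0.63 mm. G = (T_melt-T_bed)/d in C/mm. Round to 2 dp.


G = (1501-147)/0.63 = 2149.21 C/mm


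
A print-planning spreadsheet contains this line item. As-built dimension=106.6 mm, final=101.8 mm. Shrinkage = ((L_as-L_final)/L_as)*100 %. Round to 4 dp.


Shrinkage = ((106.6-101.8)/106.6)*100 = 4.5028 %


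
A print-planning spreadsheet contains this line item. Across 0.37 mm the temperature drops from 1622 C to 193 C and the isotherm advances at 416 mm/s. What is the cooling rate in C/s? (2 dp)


G = (1622-193)/0.37 = 3862.16216216 C/mm
CR = 3862.16216216 * 416 = 1606659.46 C/s


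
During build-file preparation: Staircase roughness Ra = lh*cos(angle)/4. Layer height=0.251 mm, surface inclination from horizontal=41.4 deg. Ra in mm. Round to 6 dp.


Ra = 0.251 * cos(41.4) / 4 = 0.047069 mm


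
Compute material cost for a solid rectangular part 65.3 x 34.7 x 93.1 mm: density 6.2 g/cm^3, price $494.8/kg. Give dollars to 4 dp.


V = 65.3 * 34.7 * 93.1 = 210956.221 mm^3 = 210.956221 cm^3
Mass = 210.956221 * 6.2 / 1000 = 1.30792857 kg
Cost = 1.30792857 * 494.8 = 647.1631 $


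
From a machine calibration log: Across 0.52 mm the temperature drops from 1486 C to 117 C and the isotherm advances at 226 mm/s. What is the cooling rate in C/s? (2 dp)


G = (1486-117)/0.52 = 2632.69230769 C/mm
CR = 2632.69230769 * 226 = 594988.46 C/s


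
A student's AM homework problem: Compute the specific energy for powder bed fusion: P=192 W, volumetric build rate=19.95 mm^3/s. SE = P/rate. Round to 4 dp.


SE = 192 / 19.95 = 9.6241 J/mm^3


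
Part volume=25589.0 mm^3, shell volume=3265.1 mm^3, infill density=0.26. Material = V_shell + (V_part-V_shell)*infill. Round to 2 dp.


V_infill = (25589.0 - 3265.1) * 0.26 = 5804.21
V_total = 3265.1 + 5804.21 = 9069.31 mm^3


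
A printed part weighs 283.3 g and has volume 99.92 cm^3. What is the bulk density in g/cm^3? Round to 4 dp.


rho = 283.3 / 99.92 = 2.8353 g/cm^3


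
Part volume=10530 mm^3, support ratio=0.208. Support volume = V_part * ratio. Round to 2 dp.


V_support = 10530 * 0.208 = 2190.24 mm^3


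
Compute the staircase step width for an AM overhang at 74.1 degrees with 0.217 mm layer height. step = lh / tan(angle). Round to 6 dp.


step = 0.217 / tan(74.1) = 0.061814 mm


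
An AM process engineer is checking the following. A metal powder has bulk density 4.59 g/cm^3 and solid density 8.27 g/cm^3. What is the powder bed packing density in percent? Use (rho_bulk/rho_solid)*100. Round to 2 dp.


Packing = (4.59/8.27)*100 = 55.5 %


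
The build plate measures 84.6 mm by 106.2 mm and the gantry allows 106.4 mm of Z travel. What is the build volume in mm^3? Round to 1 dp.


V = 84.6 * 106.2 * 106.4 = 955952.9 mm^3


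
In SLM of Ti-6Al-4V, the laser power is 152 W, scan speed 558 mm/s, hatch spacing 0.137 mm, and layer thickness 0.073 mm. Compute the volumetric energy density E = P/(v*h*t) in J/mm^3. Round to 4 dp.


E = 152 / (558*0.137*0.073) = 27.2374 J/mm^3


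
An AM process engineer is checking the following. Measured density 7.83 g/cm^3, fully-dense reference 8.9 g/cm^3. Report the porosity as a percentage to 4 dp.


Porosity = (1-7.83/8.9)*100 = 12.0225 %


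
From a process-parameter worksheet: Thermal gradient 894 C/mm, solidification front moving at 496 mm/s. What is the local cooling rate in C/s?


CR = 894 * 496 = 443424 C/s


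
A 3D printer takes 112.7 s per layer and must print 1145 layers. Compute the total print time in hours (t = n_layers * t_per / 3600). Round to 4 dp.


t = 1145 * 112.7 / 3600 = 35.8449 hrs


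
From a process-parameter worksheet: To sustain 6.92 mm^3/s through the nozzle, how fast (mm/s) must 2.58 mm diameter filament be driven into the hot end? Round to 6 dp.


A = pi*(2.58/2)^2 = 5.227924
v = 6.92 / 5.227924 = 1.323661 mm/s


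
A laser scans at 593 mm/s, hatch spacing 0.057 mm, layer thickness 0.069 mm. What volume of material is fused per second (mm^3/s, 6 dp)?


Rate = 593 * 0.057 * 0.069 = 2.332269 mm^3/s


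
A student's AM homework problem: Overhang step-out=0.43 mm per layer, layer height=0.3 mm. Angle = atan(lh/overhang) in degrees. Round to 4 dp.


angle = atan(0.3/0.43) = 34.9025 degrees


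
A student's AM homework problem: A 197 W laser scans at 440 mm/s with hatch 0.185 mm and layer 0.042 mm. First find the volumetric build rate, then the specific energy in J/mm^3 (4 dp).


Build rate = 440 * 0.185 * 0.042 = 3.4188 mm^3/s
SE = 197 / 3.4188 = 57.6226 J/mm^3


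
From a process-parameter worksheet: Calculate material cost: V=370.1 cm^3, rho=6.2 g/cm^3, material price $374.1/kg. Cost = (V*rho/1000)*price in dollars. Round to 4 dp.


Mass = 370.1*6.2/1000 = 2.29462 kg
Cost = 2.29462 * 374.1 = 858.4173 $


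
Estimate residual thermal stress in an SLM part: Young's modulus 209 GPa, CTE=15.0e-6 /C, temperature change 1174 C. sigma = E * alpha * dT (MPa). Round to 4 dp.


sigma = 209*1000 * 15.0e-6 * 1174 = 3680.49 MPa


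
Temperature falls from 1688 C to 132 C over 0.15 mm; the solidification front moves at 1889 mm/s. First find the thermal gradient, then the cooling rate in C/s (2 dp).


G = (1688-132)/0.15 = 10373.33333333 C/mm
CR = 10373.33333333 * 1889 = 19595226.67 C/s


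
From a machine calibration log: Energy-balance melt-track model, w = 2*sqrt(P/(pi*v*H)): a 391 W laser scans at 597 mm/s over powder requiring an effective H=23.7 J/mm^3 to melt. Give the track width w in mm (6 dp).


w = 2*sqrt(391/(pi*597*23.7)) = 0.187578 mm


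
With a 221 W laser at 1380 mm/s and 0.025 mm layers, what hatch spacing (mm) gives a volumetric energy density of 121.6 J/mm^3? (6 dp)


h = 221 / (121.6*1380*0.025) = 0.052679 mm


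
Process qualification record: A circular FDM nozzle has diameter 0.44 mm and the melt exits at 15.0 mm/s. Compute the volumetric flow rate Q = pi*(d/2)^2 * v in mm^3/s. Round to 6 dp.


A = pi*(0.44/2)^2 = 0.15205308 mm^2
Q = 0.15205308 * 15.0 = 2.280796 mm^3/s


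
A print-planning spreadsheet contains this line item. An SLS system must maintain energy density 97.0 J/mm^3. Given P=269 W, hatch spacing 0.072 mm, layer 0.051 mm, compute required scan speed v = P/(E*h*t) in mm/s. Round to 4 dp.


v = 269 / (97.0*0.072*0.051) = 755.2276 mm/s


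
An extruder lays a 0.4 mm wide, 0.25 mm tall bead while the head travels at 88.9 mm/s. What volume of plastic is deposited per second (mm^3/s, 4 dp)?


Rate = 0.4 * 0.25 * 88.9 = 8.89 mm^3/s


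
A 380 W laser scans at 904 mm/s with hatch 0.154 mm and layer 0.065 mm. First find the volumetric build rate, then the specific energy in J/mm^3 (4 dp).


Build rate = 904 * 0.154 * 0.065 = 9.04904 mm^3/s
SE = 380 / 9.04904 = 41.9934 J/mm^3


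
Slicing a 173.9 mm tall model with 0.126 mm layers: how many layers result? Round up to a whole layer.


Layers = ceil(173.9/0.126) = 1381


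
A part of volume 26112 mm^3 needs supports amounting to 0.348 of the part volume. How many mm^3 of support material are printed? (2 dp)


V_support = 26112 * 0.348 = 9086.98 mm^3


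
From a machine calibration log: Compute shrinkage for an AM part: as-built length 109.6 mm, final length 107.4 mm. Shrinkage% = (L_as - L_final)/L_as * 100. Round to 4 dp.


Shrinkage = ((109.6-107.4)/109.6)*100 = 2.0073 %


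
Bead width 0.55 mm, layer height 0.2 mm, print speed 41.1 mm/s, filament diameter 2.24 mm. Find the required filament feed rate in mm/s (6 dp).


Q = 0.55 * 0.2 * 41.1 = 4.521 mm^3/s
A_fil = pi*(2.24/2)^2 = 3.94081382 mm^2
v_feed = 4.521 / 3.94081382 = 1.147225 mm/s
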